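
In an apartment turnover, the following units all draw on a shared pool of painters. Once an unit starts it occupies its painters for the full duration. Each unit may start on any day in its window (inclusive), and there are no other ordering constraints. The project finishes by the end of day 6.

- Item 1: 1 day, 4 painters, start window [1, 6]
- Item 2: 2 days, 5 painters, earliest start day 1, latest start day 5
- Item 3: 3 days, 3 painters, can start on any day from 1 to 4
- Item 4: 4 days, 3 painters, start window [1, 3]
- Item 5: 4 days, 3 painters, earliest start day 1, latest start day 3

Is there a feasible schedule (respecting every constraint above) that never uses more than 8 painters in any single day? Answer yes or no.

The minimum achievable peak is 9; 8 < 9, so no feasible schedule stays within the cap.

no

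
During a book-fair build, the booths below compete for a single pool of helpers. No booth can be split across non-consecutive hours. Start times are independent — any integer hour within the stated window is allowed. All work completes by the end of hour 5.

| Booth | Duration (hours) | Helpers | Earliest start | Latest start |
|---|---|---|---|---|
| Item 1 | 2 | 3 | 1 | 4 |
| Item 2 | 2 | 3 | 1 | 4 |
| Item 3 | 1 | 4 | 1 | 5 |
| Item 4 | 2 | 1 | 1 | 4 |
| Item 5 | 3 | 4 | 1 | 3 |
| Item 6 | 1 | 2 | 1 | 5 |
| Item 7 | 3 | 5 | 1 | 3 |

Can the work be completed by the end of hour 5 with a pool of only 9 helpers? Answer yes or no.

no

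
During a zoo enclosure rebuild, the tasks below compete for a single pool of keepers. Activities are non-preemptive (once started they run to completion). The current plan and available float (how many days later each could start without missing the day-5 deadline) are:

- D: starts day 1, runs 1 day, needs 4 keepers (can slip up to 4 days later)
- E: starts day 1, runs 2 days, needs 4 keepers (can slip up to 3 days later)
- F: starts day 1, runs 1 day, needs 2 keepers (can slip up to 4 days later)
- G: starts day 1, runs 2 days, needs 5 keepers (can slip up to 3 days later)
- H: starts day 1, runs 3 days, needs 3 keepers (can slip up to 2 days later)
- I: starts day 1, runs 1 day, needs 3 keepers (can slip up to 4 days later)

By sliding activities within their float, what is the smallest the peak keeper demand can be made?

8

Early-start (D@1, E@1, F@1, G@1, H@1, I@1) gives peak 21: d1:21  d2:12  d3:3  d4:0  d5:0.
Shift F→2, G→3, H→3, I→5.
Schedule D@1, E@1, F@2, G@3, H@3, I@5: d1:8  d2:6  d3:8  d4:8  d5:6 — peak 8.
Total keeper-days = 36 over 5 days ⇒ peak ≥ ⌈36/5⌉ = 8, so 8 is optimal.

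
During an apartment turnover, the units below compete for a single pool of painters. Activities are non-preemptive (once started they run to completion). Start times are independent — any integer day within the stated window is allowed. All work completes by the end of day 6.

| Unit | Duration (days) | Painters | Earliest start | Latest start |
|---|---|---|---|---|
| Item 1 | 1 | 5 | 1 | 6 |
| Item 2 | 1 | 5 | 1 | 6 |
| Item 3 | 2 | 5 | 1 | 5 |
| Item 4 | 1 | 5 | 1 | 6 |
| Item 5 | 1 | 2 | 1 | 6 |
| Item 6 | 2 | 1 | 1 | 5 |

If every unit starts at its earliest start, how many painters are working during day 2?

At early start, day 2 has: Item 3, Item 6.
Demand: 5 + 1 = 6.

6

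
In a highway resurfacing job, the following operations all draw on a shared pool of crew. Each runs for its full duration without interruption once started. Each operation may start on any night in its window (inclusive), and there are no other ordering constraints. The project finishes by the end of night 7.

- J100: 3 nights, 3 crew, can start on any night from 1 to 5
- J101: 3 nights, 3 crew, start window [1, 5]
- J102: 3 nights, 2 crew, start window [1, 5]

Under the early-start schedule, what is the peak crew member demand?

8

Early-start schedule: J100@1, J101@1, J102@1.
Load per night: night 1: 8, night 2: 8, night 3: 8, night 4: 0, night 5: 0, night 6: 0, night 7: 0.
Peak is 8.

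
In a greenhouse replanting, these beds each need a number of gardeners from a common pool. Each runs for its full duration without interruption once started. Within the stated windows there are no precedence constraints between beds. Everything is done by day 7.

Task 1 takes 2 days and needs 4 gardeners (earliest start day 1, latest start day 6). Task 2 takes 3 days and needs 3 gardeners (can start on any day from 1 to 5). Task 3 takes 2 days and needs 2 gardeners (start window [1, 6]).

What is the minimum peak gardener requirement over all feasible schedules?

4

Early-start (Task 1@1, Task 2@1, Task 3@1) gives peak 9: d1:9  d2:9  d3:3  d4:0  d5:0  d6:0  d7:0.
Shift Task 2→3, Task 3→6.
Schedule Task 1@1, Task 2@3, Task 3@6: d1:4  d2:4  d3:3  d4:3  d5:3  d6:2  d7:2 — peak 4.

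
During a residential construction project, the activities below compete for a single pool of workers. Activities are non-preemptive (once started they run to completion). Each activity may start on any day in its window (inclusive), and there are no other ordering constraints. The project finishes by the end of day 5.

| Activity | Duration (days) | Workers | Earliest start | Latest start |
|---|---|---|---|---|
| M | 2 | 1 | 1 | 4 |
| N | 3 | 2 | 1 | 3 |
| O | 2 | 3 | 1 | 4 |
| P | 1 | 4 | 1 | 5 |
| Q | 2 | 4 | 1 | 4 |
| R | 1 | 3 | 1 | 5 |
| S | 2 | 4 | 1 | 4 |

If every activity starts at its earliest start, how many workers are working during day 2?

14

At early start, day 2 has: M, N, O, Q, S.
Demand: 1 + 2 + 3 + 4 + 4 = 14.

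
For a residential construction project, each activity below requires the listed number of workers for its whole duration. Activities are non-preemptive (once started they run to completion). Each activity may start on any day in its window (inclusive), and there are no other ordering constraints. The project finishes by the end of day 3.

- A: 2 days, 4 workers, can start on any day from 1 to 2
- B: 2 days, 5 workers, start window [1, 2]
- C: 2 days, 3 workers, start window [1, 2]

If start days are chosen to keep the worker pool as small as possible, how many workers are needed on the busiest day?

12

Schedule A@1, B@1, C@1: d1:12  d2:12  d3:0 — peak 12.
No arrangement of the 8 feasible schedules does better.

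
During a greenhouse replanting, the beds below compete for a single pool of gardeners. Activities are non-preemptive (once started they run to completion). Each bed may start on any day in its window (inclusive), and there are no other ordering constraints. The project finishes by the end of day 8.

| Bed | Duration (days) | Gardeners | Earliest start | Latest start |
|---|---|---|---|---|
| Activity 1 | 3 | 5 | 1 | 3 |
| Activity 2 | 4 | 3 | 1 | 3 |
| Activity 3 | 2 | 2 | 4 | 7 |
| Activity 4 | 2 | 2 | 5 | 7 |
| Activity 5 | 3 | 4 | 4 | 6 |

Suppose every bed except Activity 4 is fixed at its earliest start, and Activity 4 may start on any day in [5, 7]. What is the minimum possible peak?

9

Activity 4@5: d1:8  d2:8  d3:8  d4:9  d5:8  d6:6  d7:0  d8:0 → peak 9
Activity 4@6: d1:8  d2:8  d3:8  d4:9  d5:6  d6:6  d7:2  d8:0 → peak 9
Activity 4@7: d1:8  d2:8  d3:8  d4:9  d5:6  d6:4  d7:2  d8:2 → peak 9
Best is Activity 4@5, peak 9.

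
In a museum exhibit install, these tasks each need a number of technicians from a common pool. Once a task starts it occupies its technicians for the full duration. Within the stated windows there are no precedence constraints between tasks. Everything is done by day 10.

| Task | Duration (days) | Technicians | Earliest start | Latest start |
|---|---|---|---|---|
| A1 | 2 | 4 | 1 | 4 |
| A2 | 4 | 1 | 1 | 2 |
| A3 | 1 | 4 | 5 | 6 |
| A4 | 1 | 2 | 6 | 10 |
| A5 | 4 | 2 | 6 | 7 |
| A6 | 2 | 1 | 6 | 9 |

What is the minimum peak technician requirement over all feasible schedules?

Schedule A1@1, A2@1, A3@5, A4@6, A5@6, A6@6: d1:5  d2:5  d3:1  d4:1  d5:4  d6:5  d7:3  d8:2  d9:2  d10:0 — peak 5.

5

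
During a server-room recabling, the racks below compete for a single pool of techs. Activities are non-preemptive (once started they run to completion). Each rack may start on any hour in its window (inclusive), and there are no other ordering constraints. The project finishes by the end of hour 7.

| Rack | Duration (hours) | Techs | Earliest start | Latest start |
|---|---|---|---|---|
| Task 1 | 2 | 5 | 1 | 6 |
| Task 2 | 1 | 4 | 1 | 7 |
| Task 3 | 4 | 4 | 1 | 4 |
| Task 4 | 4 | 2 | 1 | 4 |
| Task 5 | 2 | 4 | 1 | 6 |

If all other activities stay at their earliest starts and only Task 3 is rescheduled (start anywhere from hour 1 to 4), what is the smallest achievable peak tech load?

15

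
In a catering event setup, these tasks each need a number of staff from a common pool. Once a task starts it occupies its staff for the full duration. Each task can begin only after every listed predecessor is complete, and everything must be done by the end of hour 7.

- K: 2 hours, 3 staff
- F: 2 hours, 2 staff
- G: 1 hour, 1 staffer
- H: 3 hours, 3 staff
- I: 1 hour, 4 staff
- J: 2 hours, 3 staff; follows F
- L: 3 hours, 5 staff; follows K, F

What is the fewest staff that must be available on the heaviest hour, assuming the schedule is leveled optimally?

8

Early-start (K@1, F@1, G@1, H@1, I@1, J@3, L@3) gives peak 13: h1:13  h2:8  h3:11  h4:8  h5:5  h6:0  h7:0.
Shift H→2, I→3, J→4, L→5.
Schedule K@1, F@1, G@1, H@2, I@3, J@4, L@5: h1:6  h2:8  h3:7  h4:6  h5:8  h6:5  h7:5 — peak 8.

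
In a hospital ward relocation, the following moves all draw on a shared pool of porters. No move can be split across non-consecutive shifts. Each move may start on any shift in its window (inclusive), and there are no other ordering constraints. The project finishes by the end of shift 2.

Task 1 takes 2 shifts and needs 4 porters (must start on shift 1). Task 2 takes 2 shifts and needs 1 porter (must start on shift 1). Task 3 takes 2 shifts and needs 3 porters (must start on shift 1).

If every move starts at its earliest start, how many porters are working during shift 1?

8

At early start, shift 1 has: Task 1, Task 2, Task 3.
Demand: 4 + 1 + 3 = 8.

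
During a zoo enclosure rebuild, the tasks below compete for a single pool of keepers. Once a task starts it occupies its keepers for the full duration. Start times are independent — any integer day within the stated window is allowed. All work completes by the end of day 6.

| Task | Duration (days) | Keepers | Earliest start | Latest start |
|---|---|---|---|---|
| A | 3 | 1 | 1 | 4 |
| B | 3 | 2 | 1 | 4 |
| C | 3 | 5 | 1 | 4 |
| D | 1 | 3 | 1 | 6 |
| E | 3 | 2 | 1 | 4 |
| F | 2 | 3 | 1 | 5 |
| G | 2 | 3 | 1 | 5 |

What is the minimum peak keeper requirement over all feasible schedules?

Early-start (A@1, B@1, C@1, D@1, E@1, F@1, G@1) gives peak 19: d1:19  d2:16  d3:10  d4:0  d5:0  d6:0.
Shift D→4, E→4, F→4, G→5.
Schedule A@1, B@1, C@1, D@4, E@4, F@4, G@5: d1:8  d2:8  d3:8  d4:8  d5:8  d6:5 — peak 8.
Total keeper-days = 45 over 6 days ⇒ peak ≥ ⌈45/6⌉ = 8, so 8 is optimal.

8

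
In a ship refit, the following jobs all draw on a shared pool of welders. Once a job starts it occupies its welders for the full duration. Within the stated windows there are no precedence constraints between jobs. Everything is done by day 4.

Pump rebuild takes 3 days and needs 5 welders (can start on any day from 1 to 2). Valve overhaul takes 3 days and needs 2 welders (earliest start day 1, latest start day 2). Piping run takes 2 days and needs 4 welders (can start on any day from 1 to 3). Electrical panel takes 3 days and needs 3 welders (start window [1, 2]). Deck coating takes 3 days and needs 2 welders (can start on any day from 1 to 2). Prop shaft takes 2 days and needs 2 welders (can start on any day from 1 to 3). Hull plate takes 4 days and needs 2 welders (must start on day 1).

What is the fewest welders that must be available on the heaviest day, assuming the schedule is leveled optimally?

Early-start (Pump rebuild@1, Valve overhaul@1, Piping run@1, Electrical panel@1, Deck coating@1, Prop shaft@1, Hull plate@1) gives peak 20: d1:20  d2:20  d3:14  d4:2.
Shift Prop shaft→3.
Schedule Pump rebuild@1, Valve overhaul@1, Piping run@1, Electrical panel@1, Deck coating@1, Prop shaft@3, Hull plate@1: d1:18  d2:18  d3:16  d4:4 — peak 18.

18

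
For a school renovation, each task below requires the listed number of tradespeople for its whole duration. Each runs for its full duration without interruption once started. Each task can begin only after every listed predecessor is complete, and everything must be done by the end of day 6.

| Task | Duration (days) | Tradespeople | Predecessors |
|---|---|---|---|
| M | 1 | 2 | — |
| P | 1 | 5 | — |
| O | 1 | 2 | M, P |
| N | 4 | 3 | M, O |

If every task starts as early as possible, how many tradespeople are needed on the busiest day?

Early-start schedule: M@1, P@1, O@2, N@3.
Load per day: day 1: 7, day 2: 2, day 3: 3, day 4: 3, day 5: 3, day 6: 3.
Peak is 7.

7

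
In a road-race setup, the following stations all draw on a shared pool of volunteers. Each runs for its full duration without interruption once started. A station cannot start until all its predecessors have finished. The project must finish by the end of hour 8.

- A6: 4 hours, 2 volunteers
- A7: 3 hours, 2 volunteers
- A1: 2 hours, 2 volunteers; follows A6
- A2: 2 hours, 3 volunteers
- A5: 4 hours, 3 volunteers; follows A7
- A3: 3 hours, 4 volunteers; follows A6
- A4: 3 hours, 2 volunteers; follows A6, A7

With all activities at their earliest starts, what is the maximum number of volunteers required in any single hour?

11

Early-start schedule: A6@1, A7@1, A1@5, A2@1, A5@4, A3@5, A4@5.
Load per hour: hour 1: 7, hour 2: 7, hour 3: 4, hour 4: 5, hour 5: 11, hour 6: 11, hour 7: 9, hour 8: 0.
Peak is 11.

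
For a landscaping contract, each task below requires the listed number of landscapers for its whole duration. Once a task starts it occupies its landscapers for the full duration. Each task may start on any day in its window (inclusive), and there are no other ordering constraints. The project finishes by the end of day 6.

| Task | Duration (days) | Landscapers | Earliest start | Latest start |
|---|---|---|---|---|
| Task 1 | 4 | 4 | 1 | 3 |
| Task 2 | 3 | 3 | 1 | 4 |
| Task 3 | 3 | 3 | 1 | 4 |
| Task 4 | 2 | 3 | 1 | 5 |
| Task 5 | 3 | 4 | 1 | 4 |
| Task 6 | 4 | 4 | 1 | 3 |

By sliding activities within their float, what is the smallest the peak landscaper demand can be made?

Early-start (Task 1@1, Task 2@1, Task 3@1, Task 4@1, Task 5@1, Task 6@1) gives peak 21: d1:21  d2:21  d3:18  d4:8  d5:0  d6:0.
Shift Task 5→4, Task 6→3.
Schedule Task 1@1, Task 2@1, Task 3@1, Task 4@1, Task 5@4, Task 6@3: d1:13  d2:13  d3:14  d4:12  d5:8  d6:8 — peak 14.

14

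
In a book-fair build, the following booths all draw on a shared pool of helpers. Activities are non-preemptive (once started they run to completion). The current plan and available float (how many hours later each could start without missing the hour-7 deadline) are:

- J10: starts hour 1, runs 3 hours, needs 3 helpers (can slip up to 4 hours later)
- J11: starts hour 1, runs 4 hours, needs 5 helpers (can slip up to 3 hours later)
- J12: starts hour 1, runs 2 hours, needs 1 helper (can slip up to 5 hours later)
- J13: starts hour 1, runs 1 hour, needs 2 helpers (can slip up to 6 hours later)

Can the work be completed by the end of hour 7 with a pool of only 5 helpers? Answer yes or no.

yes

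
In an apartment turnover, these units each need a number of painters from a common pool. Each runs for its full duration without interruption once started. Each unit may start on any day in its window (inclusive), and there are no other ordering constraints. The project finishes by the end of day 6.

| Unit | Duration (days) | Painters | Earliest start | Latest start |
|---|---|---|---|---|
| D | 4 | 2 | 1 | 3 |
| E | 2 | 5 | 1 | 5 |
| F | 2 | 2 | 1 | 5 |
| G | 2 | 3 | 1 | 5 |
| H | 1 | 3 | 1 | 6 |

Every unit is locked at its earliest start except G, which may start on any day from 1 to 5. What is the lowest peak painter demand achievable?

G@1: d1:15  d2:12  d3:2  d4:2  d5:0  d6:0 → peak 15
G@2: d1:12  d2:12  d3:5  d4:2  d5:0  d6:0 → peak 12
G@3: d1:12  d2:9  d3:5  d4:5  d5:0  d6:0 → peak 12
G@4: d1:12  d2:9  d3:2  d4:5  d5:3  d6:0 → peak 12
G@5: d1:12  d2:9  d3:2  d4:2  d5:3  d6:3 → peak 12
Best is G@2, peak 12.

12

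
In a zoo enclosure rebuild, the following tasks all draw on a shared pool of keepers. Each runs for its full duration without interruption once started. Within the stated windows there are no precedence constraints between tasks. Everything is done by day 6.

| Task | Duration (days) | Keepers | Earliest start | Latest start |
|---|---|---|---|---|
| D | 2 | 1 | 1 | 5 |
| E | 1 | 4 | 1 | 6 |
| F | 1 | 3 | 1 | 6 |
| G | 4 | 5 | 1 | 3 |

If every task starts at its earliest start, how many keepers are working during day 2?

At early start, day 2 has: D, G.
Demand: 1 + 5 = 6.

6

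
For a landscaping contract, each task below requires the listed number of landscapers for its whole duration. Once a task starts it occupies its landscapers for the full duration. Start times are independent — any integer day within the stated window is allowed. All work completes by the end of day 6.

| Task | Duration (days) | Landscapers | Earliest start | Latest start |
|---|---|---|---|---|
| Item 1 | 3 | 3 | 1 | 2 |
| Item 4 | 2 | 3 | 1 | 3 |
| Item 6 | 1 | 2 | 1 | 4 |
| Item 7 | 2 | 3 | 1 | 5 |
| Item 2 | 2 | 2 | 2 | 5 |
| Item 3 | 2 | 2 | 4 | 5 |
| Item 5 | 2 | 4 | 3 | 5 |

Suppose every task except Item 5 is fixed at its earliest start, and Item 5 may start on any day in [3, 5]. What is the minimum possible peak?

11

Item 5@3: d1:11  d2:11  d3:9  d4:6  d5:2  d6:0 → peak 11
Item 5@4: d1:11  d2:11  d3:5  d4:6  d5:6  d6:0 → peak 11
Item 5@5: d1:11  d2:11  d3:5  d4:2  d5:6  d6:4 → peak 11
Best is Item 5@3, peak 11.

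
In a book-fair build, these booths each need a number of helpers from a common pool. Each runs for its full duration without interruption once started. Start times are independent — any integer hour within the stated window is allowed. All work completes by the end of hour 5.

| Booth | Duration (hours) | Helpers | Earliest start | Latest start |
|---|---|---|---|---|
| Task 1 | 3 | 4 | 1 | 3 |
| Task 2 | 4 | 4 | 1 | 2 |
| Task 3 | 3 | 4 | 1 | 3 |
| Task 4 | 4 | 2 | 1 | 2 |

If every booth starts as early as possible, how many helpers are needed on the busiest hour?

Early-start schedule: Task 1@1, Task 2@1, Task 3@1, Task 4@1.
Load per hour: hour 1: 14, hour 2: 14, hour 3: 14, hour 4: 6, hour 5: 0.
Peak is 14.

14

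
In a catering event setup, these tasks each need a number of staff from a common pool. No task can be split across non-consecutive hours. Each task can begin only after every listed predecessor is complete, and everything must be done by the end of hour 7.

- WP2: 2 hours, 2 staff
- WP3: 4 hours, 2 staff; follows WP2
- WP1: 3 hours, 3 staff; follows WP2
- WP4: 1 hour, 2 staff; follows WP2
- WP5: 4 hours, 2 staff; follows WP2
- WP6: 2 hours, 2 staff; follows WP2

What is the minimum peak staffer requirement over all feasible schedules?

7

Early-start (WP2@1, WP3@3, WP1@3, WP4@3, WP5@3, WP6@3) gives peak 11: h1:2  h2:2  h3:11  h4:9  h5:7  h6:4  h7:0.
Shift WP5→4, WP6→6.
Schedule WP2@1, WP3@3, WP1@3, WP4@3, WP5@4, WP6@6: h1:2  h2:2  h3:7  h4:7  h5:7  h6:6  h7:4 — peak 7.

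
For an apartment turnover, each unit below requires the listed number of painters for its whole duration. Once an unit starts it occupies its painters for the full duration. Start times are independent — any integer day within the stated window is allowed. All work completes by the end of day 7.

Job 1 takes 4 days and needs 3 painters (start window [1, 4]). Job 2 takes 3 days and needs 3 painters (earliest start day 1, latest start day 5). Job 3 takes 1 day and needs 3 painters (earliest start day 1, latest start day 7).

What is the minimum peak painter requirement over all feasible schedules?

Early-start (Job 1@1, Job 2@1, Job 3@1) gives peak 9: d1:9  d2:6  d3:6  d4:3  d5:0  d6:0  d7:0.
Shift Job 3→4.
Schedule Job 1@1, Job 2@1, Job 3@4: d1:6  d2:6  d3:6  d4:6  d5:0  d6:0  d7:0 — peak 6.

6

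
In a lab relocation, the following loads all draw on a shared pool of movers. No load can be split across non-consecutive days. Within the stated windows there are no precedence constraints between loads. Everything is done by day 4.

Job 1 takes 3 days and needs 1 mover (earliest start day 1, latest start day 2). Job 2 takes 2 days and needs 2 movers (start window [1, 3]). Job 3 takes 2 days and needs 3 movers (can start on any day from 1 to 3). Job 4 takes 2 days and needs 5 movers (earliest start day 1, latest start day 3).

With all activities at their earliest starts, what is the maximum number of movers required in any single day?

11

Early-start schedule: Job 1@1, Job 2@1, Job 3@1, Job 4@1.
Load per day: day 1: 11, day 2: 11, day 3: 1, day 4: 0.
Peak is 11.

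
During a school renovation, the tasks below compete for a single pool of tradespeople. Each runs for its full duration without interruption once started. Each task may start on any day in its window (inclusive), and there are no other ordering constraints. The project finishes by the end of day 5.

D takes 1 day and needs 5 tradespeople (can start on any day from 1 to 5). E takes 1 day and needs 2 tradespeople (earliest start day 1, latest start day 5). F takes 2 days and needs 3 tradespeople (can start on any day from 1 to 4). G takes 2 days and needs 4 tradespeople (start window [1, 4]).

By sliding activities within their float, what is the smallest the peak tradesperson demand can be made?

Early-start (D@1, E@1, F@1, G@1) gives peak 14: d1:14  d2:7  d3:0  d4:0  d5:0.
Shift E→2, F→2, G→4.
Schedule D@1, E@2, F@2, G@4: d1:5  d2:5  d3:3  d4:4  d5:4 — peak 5.
Total tradesperson-days = 21 over 5 days ⇒ peak ≥ ⌈21/5⌉ = 5, so 5 is optimal.

5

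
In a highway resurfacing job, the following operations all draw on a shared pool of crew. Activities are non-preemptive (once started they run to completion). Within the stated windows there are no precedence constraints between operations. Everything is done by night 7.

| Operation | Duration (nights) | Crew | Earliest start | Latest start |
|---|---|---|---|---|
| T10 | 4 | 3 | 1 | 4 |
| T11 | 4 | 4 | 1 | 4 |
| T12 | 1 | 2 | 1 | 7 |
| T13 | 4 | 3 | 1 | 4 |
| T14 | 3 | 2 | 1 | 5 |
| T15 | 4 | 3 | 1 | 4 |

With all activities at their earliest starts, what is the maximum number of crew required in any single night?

17

Early-start schedule: T10@1, T11@1, T12@1, T13@1, T14@1, T15@1.
Load per night: night 1: 17, night 2: 15, night 3: 15, night 4: 13, night 5: 0, night 6: 0, night 7: 0.
Peak is 17.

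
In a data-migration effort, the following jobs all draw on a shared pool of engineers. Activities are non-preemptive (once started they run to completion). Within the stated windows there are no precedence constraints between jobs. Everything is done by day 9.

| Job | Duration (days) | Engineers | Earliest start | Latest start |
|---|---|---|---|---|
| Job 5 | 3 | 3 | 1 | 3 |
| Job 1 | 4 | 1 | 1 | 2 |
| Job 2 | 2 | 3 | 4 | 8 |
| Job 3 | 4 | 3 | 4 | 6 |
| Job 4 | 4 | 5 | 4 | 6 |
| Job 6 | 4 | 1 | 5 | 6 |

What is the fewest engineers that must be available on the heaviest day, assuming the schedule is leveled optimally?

Early-start (Job 5@1, Job 1@1, Job 2@4, Job 3@4, Job 4@4, Job 6@5) gives peak 12: d1:4  d2:4  d3:4  d4:12  d5:12  d6:9  d7:9  d8:1  d9:0.
Shift Job 4→6.
Schedule Job 5@1, Job 1@1, Job 2@4, Job 3@4, Job 4@6, Job 6@5: d1:4  d2:4  d3:4  d4:7  d5:7  d6:9  d7:9  d8:6  d9:5 — peak 9.

9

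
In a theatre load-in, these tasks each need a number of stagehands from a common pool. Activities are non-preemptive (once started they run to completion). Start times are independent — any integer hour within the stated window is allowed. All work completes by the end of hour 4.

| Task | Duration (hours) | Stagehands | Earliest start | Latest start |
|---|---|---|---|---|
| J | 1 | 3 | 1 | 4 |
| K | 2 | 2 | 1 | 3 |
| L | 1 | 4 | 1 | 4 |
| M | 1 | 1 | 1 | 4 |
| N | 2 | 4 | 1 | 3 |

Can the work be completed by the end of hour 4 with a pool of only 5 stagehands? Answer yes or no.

no

The minimum achievable peak is 6; 5 < 6, so no feasible schedule stays within the cap.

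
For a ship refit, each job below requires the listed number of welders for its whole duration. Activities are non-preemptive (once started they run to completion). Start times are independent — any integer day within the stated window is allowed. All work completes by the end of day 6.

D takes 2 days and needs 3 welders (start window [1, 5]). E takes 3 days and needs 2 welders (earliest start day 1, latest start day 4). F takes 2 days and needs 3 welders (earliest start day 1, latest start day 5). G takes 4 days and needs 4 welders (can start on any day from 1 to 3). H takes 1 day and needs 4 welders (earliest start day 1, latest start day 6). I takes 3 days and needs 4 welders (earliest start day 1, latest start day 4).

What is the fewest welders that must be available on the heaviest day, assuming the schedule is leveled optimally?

9

Early-start (D@1, E@1, F@1, G@1, H@1, I@1) gives peak 20: d1:20  d2:16  d3:10  d4:4  d5:0  d6:0.
Shift F→2, G→3, I→4.
Schedule D@1, E@1, F@2, G@3, H@1, I@4: d1:9  d2:8  d3:9  d4:8  d5:8  d6:8 — peak 9.
Total welder-days = 50 over 6 days ⇒ peak ≥ ⌈50/6⌉ = 9, so 9 is optimal.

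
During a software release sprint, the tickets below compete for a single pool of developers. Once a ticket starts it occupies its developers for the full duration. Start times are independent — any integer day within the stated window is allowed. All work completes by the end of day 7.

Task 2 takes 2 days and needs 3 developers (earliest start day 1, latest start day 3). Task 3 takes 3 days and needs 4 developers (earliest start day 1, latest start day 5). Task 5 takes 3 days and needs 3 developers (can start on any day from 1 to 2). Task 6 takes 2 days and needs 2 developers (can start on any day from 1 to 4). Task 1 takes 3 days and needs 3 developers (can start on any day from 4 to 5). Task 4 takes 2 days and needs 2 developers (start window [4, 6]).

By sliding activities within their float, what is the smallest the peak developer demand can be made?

8

Early-start (Task 2@1, Task 3@1, Task 5@1, Task 6@1, Task 1@4, Task 4@4) gives peak 12: d1:12  d2:12  d3:7  d4:5  d5:5  d6:3  d7:0.
Shift Task 3→3, Task 4→6.
Schedule Task 2@1, Task 3@3, Task 5@1, Task 6@1, Task 1@4, Task 4@6: d1:8  d2:8  d3:7  d4:7  d5:7  d6:5  d7:2 — peak 8.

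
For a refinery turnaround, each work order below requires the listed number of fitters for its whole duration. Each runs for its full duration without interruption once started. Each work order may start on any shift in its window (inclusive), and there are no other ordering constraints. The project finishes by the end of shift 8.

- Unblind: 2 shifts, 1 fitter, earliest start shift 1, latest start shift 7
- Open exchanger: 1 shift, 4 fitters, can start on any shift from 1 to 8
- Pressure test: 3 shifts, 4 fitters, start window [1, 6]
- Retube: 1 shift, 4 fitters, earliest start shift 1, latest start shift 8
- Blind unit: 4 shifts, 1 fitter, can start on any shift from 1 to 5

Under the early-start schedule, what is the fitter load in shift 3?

5

At early start, shift 3 has: Pressure test, Blind unit.
Demand: 4 + 1 = 5.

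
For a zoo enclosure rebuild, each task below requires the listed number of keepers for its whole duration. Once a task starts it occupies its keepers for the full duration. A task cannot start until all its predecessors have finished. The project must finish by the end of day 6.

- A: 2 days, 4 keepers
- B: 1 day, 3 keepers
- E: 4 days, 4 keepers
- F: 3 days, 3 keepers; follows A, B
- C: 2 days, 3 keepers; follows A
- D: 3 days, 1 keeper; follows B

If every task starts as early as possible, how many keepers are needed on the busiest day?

Early-start schedule: A@1, B@1, E@1, F@3, C@3, D@2.
Load per day: day 1: 11, day 2: 9, day 3: 11, day 4: 11, day 5: 3, day 6: 0.
Peak is 11.

11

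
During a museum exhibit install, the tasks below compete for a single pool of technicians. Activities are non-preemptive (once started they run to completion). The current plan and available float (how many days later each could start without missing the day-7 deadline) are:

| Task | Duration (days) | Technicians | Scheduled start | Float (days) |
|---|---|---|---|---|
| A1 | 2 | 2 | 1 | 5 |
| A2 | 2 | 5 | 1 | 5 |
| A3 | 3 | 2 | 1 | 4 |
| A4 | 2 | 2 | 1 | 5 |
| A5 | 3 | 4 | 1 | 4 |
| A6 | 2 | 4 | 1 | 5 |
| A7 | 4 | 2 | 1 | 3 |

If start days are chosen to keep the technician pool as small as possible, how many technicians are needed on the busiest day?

Early-start (A1@1, A2@1, A3@1, A4@1, A5@1, A6@1, A7@1) gives peak 21: d1:21  d2:21  d3:8  d4:2  d5:0  d6:0  d7:0.
Shift A3→3, A4→6, A5→3, A6→6, A7→3.
Schedule A1@1, A2@1, A3@3, A4@6, A5@3, A6@6, A7@3: d1:7  d2:7  d3:8  d4:8  d5:8  d6:8  d7:6 — peak 8.
Total technician-days = 52 over 7 days ⇒ peak ≥ ⌈52/7⌉ = 8, so 8 is optimal.

8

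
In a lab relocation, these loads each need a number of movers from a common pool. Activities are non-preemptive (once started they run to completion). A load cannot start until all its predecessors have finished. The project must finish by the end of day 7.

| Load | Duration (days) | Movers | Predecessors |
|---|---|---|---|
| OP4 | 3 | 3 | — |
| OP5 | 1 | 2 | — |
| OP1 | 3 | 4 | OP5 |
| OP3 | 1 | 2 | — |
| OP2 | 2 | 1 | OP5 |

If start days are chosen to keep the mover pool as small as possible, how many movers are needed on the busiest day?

4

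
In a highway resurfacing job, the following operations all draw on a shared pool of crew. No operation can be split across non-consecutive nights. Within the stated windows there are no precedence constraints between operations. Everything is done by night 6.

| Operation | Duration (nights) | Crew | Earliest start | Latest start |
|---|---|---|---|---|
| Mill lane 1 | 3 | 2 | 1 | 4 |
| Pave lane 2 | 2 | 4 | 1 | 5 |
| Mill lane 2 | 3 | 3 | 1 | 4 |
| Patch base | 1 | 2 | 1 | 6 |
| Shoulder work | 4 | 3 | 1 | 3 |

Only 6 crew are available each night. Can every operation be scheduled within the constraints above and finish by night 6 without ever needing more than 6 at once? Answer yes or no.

no

Total crew member-nights = 37; over 6 nights the average is 37/6 > 6, so some night must exceed 6.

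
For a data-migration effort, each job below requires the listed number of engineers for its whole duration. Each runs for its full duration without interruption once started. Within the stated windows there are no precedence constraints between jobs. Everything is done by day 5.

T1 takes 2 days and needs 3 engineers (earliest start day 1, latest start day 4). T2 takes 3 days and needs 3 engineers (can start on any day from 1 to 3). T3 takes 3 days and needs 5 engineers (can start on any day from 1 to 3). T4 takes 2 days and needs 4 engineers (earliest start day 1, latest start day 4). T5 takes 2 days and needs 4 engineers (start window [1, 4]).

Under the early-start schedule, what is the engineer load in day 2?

At early start, day 2 has: T1, T2, T3, T4, T5.
Demand: 3 + 3 + 5 + 4 + 4 = 19.

19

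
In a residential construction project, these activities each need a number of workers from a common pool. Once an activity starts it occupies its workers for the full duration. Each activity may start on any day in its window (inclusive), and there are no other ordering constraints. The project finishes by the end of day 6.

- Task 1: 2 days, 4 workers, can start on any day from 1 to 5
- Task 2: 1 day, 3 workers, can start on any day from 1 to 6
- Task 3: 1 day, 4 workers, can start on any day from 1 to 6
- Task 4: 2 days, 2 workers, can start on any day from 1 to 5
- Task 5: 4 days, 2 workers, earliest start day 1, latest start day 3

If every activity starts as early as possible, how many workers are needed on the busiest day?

Early-start schedule: Task 1@1, Task 2@1, Task 3@1, Task 4@1, Task 5@1.
Load per day: day 1: 15, day 2: 8, day 3: 2, day 4: 2, day 5: 0, day 6: 0.
Peak is 15.

15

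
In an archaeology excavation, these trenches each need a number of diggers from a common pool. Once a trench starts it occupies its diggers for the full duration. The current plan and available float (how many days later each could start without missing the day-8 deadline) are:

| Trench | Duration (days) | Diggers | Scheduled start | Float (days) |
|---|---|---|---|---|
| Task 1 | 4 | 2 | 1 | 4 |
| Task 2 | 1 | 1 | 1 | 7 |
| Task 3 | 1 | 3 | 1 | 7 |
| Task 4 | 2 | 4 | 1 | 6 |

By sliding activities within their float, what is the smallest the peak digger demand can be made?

Early-start (Task 1@1, Task 2@1, Task 3@1, Task 4@1) gives peak 10: d1:10  d2:6  d3:2  d4:2  d5:0  d6:0  d7:0  d8:0.
Shift Task 3→5, Task 4→6.
Schedule Task 1@1, Task 2@1, Task 3@5, Task 4@6: d1:3  d2:2  d3:2  d4:2  d5:3  d6:4  d7:4  d8:0 — peak 4.

4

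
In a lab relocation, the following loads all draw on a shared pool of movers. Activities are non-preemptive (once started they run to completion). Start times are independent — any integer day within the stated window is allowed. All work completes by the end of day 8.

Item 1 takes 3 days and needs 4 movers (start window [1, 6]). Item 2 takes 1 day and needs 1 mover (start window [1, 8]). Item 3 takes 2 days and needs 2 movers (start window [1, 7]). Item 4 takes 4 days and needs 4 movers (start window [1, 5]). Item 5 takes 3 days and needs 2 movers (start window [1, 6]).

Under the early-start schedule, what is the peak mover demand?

13

Early-start schedule: Item 1@1, Item 2@1, Item 3@1, Item 4@1, Item 5@1.
Load per day: day 1: 13, day 2: 12, day 3: 10, day 4: 4, day 5: 0, day 6: 0, day 7: 0, day 8: 0.
Peak is 13.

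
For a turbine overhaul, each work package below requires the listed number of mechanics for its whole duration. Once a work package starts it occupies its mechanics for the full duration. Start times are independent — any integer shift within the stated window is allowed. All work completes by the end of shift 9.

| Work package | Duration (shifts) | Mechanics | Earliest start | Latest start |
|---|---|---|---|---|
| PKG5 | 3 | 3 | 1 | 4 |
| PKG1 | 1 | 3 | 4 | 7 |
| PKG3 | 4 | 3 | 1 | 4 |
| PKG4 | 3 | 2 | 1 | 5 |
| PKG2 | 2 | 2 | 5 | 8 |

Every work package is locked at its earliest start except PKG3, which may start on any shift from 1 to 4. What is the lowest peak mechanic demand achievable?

6

PKG3@1: s1:8  s2:8  s3:8  s4:6  s5:2  s6:2  s7:0  s8:0  s9:0 → peak 8
PKG3@2: s1:5  s2:8  s3:8  s4:6  s5:5  s6:2  s7:0  s8:0  s9:0 → peak 8
PKG3@3: s1:5  s2:5  s3:8  s4:6  s5:5  s6:5  s7:0  s8:0  s9:0 → peak 8
PKG3@4: s1:5  s2:5  s3:5  s4:6  s5:5  s6:5  s7:3  s8:0  s9:0 → peak 6
Best is PKG3@4, peak 6.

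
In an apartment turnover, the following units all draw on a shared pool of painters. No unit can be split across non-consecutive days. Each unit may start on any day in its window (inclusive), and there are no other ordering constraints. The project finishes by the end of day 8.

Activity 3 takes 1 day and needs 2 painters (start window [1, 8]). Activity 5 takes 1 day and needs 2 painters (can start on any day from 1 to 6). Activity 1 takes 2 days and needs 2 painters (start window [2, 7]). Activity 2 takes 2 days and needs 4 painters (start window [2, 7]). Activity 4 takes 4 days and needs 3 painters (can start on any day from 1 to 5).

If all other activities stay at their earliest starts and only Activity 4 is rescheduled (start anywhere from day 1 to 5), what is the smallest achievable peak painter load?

6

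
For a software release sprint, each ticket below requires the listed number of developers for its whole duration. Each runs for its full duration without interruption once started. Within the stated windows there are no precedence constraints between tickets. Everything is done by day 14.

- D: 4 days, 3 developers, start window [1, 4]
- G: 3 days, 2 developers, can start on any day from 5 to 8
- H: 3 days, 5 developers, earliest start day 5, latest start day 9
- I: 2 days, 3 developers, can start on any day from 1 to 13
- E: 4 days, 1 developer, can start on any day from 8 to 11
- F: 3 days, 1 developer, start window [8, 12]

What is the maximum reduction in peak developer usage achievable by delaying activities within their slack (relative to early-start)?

Early-start peak: d1:6  d2:6  d3:3  d4:3  d5:7  d6:7  d7:7  d8:2  d9:2  d10:2  d11:1  d12:0  d13:0  d14:0 ⇒ 7.
Leveled (D@1, G@5, H@8, I@5, E@11, F@11): d1:3  d2:3  d3:3  d4:3  d5:5  d6:5  d7:2  d8:5  d9:5  d10:5  d11:2  d12:2  d13:2  d14:1 ⇒ 5.
Reduction 7 − 5 = 2.

2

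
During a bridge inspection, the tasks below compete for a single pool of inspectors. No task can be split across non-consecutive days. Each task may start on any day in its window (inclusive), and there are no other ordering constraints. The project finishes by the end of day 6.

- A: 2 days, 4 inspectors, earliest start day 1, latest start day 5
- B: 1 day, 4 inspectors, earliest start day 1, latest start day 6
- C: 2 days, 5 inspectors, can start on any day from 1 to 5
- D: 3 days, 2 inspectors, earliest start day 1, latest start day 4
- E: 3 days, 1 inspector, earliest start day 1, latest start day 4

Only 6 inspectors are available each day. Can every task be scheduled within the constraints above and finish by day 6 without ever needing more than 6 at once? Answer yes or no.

Schedule A@1, B@3, C@4, D@1, E@4: d1:6  d2:6  d3:6  d4:6  d5:6  d6:1 — peak 6 ≤ 6.

yes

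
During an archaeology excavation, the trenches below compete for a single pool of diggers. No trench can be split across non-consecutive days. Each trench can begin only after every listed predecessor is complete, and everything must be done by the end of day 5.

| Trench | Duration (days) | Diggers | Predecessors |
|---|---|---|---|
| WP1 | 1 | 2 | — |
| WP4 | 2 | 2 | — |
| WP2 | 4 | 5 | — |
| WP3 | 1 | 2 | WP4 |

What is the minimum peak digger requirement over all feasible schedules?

Early-start (WP1@1, WP4@1, WP2@1, WP3@3) gives peak 9: d1:9  d2:7  d3:7  d4:5  d5:0.
Shift WP2→2.
Schedule WP1@1, WP4@1, WP2@2, WP3@3: d1:4  d2:7  d3:7  d4:5  d5:5 — peak 7.

7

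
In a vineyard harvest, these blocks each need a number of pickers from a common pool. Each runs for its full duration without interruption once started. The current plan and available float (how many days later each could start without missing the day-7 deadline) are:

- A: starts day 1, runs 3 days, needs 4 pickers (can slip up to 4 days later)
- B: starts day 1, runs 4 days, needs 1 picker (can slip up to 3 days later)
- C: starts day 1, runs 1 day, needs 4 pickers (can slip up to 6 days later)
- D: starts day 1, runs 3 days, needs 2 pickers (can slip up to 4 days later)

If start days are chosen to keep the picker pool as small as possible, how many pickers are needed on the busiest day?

5

Early-start (A@1, B@1, C@1, D@1) gives peak 11: d1:11  d2:7  d3:7  d4:1  d5:0  d6:0  d7:0.
Shift C→4, D→5.
Schedule A@1, B@1, C@4, D@5: d1:5  d2:5  d3:5  d4:5  d5:2  d6:2  d7:2 — peak 5.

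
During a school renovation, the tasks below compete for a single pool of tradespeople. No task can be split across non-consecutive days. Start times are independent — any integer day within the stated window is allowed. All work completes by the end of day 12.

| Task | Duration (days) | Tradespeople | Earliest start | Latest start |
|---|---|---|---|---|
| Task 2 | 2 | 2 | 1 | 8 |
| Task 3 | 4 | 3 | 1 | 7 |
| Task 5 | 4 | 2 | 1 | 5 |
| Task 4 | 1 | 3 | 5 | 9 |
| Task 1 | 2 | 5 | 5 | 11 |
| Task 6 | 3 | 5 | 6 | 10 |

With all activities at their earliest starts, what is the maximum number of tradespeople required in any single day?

10

Early-start schedule: Task 2@1, Task 3@1, Task 5@1, Task 4@5, Task 1@5, Task 6@6.
Load per day: day 1: 7, day 2: 7, day 3: 5, day 4: 5, day 5: 8, day 6: 10, day 7: 5, day 8: 5, day 9: 0, day 10: 0, day 11: 0, day 12: 0.
Peak is 10.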